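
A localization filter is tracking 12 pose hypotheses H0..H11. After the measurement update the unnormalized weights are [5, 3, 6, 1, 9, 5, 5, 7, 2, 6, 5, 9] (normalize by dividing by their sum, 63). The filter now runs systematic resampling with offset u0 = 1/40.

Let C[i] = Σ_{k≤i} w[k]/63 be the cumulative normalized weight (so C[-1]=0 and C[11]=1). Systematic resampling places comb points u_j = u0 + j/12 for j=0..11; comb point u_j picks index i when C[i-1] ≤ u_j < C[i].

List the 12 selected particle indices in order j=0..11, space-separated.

0 1 2 4 4 5 6 7 9 9 11 11

C = [5/63, 8/63, 2/9, 5/21, 8/21, 29/63, 34/63, 41/63, 43/63, 7/9, 6/7, 1]
j=0: u_0=1/40 ∈ [0, 5/63) → index 0
j=1: u_1=13/120 ∈ [5/63, 8/63) → index 1
j=2: u_2=23/120 ∈ [8/63, 2/9) → index 2
j=3: u_3=11/40 ∈ [5/21, 8/21) → index 4
j=4: u_4=43/120 ∈ [5/21, 8/21) → index 4
j=5: u_5=53/120 ∈ [8/21, 29/63) → index 5
j=6: u_6=21/40 ∈ [29/63, 34/63) → index 6
j=7: u_7=73/120 ∈ [34/63, 41/63) → index 7
j=8: u_8=83/120 ∈ [43/63, 7/9) → index 9
j=9: u_9=31/40 ∈ [43/63, 7/9) → index 9
j=10: u_10=103/120 ∈ [6/7, 1) → index 11
j=11: u_11=113/120 ∈ [6/7, 1) → index 11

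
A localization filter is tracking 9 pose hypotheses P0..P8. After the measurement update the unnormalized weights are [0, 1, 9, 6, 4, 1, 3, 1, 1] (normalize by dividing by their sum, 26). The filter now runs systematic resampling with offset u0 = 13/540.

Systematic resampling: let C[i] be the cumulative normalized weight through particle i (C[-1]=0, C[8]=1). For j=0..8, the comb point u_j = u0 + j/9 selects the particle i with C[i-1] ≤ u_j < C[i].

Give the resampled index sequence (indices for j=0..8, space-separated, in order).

1 2 2 2 3 3 4 5 6

C = [0, 1/26, 5/13, 8/13, 10/13, 21/26, 12/13, 25/26, 1]
j=0: u_0=13/540 ∈ [0, 1/26) → index 1
j=1: u_1=73/540 ∈ [1/26, 5/13) → index 2
j=2: u_2=133/540 ∈ [1/26, 5/13) → index 2
j=3: u_3=193/540 ∈ [1/26, 5/13) → index 2
j=4: u_4=253/540 ∈ [5/13, 8/13) → index 3
j=5: u_5=313/540 ∈ [5/13, 8/13) → index 3
j=6: u_6=373/540 ∈ [8/13, 10/13) → index 4
j=7: u_7=433/540 ∈ [10/13, 21/26) → index 5
j=8: u_8=493/540 ∈ [21/26, 12/13) → index 6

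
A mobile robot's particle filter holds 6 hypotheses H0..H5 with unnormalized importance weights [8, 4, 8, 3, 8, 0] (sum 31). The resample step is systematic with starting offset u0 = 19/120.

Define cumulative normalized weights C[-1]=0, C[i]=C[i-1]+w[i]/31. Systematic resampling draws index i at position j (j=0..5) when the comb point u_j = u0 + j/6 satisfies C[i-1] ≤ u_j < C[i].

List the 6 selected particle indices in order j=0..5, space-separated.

0 1 2 3 4 4

C = [8/31, 12/31, 20/31, 23/31, 1, 1]
j=0: u_0=19/120 ∈ [0, 8/31) → index 0
j=1: u_1=13/40 ∈ [8/31, 12/31) → index 1
j=2: u_2=59/120 ∈ [12/31, 20/31) → index 2
j=3: u_3=79/120 ∈ [20/31, 23/31) → index 3
j=4: u_4=33/40 ∈ [23/31, 1) → index 4
j=5: u_5=119/120 ∈ [23/31, 1) → index 4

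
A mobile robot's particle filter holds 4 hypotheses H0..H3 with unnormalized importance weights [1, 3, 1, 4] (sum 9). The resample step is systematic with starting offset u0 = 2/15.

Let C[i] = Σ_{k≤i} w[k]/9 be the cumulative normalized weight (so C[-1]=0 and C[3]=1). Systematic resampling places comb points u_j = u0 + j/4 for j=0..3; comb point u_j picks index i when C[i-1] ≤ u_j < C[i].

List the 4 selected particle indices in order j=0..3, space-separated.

1 1 3 3

C = [1/9, 4/9, 5/9, 1]
j=0: u_0=2/15 ∈ [1/9, 4/9) → index 1
j=1: u_1=23/60 ∈ [1/9, 4/9) → index 1
j=2: u_2=19/30 ∈ [5/9, 1) → index 3
j=3: u_3=53/60 ∈ [5/9, 1) → index 3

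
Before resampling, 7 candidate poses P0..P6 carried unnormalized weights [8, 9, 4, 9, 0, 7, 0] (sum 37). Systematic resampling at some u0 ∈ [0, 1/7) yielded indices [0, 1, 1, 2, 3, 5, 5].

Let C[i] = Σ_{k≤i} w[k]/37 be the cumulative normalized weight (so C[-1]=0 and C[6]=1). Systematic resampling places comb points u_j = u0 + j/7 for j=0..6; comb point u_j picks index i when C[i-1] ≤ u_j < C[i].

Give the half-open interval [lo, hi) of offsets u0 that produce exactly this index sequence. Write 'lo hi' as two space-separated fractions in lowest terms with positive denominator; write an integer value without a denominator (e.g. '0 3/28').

C = [8/37, 17/37, 21/37, 30/37, 30/37, 1, 1]
j=0 picked index 0: u0 ∈ [0, 8/37)
j=1 picked index 1: u0 ∈ [19/259, 82/259)
j=2 picked index 1: u0 ∈ [-18/259, 45/259)
j=3 picked index 2: u0 ∈ [8/259, 36/259)
j=4 picked index 3: u0 ∈ [-1/259, 62/259)
j=5 picked index 5: u0 ∈ [25/259, 2/7)
j=6 picked index 5: u0 ∈ [-12/259, 1/7)
intersection: [25/259, 36/259)

25/259 36/259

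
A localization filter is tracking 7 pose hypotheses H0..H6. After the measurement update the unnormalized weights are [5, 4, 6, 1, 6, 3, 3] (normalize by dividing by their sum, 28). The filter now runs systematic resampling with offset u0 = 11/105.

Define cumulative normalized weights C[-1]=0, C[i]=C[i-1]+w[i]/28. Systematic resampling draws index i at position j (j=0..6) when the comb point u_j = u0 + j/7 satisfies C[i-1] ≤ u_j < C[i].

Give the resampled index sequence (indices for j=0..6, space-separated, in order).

0 1 2 2 4 5 6

C = [5/28, 9/28, 15/28, 4/7, 11/14, 25/28, 1]
j=0: u_0=11/105 ∈ [0, 5/28) → index 0
j=1: u_1=26/105 ∈ [5/28, 9/28) → index 1
j=2: u_2=41/105 ∈ [9/28, 15/28) → index 2
j=3: u_3=8/15 ∈ [9/28, 15/28) → index 2
j=4: u_4=71/105 ∈ [4/7, 11/14) → index 4
j=5: u_5=86/105 ∈ [11/14, 25/28) → index 5
j=6: u_6=101/105 ∈ [25/28, 1) → index 6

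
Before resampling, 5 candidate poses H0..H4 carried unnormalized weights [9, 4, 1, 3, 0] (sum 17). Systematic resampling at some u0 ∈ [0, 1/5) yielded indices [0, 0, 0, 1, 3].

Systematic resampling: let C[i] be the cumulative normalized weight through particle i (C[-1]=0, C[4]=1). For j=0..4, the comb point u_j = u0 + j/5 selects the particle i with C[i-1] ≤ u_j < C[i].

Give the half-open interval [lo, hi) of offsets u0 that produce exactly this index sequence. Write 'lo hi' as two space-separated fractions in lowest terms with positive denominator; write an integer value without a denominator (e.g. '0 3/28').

2/85 11/85

C = [9/17, 13/17, 14/17, 1, 1]
j=0 picked index 0: u0 ∈ [0, 9/17)
j=1 picked index 0: u0 ∈ [-1/5, 28/85)
j=2 picked index 0: u0 ∈ [-2/5, 11/85)
j=3 picked index 1: u0 ∈ [-6/85, 14/85)
j=4 picked index 3: u0 ∈ [2/85, 1/5)
intersection: [2/85, 11/85)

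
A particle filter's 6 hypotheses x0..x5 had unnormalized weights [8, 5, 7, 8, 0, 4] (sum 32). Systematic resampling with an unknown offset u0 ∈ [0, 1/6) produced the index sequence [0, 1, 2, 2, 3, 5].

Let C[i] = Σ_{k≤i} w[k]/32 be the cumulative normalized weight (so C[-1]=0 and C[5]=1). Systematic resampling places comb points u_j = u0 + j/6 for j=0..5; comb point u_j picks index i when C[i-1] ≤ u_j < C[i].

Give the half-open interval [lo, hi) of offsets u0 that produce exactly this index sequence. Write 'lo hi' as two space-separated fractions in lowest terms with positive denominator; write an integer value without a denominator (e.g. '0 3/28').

C = [1/4, 13/32, 5/8, 7/8, 7/8, 1]
j=0 picked index 0: u0 ∈ [0, 1/4)
j=1 picked index 1: u0 ∈ [1/12, 23/96)
j=2 picked index 2: u0 ∈ [7/96, 7/24)
j=3 picked index 2: u0 ∈ [-3/32, 1/8)
j=4 picked index 3: u0 ∈ [-1/24, 5/24)
j=5 picked index 5: u0 ∈ [1/24, 1/6)
intersection: [1/12, 1/8)

1/12 1/8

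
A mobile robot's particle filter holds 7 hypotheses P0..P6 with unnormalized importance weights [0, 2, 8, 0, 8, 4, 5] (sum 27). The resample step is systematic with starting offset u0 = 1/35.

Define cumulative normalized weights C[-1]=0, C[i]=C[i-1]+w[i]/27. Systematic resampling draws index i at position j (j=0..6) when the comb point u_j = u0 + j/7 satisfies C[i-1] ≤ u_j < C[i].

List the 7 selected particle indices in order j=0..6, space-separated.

1 2 2 4 4 5 6

C = [0, 2/27, 10/27, 10/27, 2/3, 22/27, 1]
j=0: u_0=1/35 ∈ [0, 2/27) → index 1
j=1: u_1=6/35 ∈ [2/27, 10/27) → index 2
j=2: u_2=11/35 ∈ [2/27, 10/27) → index 2
j=3: u_3=16/35 ∈ [10/27, 2/3) → index 4
j=4: u_4=3/5 ∈ [10/27, 2/3) → index 4
j=5: u_5=26/35 ∈ [2/3, 22/27) → index 5
j=6: u_6=31/35 ∈ [22/27, 1) → index 6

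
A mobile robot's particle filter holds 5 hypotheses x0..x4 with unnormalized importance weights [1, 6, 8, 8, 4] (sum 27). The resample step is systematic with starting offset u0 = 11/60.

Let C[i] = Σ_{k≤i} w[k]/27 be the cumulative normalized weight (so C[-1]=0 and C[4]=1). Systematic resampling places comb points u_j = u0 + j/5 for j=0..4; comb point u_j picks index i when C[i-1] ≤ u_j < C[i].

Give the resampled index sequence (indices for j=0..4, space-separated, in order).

C = [1/27, 7/27, 5/9, 23/27, 1]
j=0: u_0=11/60 ∈ [1/27, 7/27) → index 1
j=1: u_1=23/60 ∈ [7/27, 5/9) → index 2
j=2: u_2=7/12 ∈ [5/9, 23/27) → index 3
j=3: u_3=47/60 ∈ [5/9, 23/27) → index 3
j=4: u_4=59/60 ∈ [23/27, 1) → index 4

1 2 3 3 4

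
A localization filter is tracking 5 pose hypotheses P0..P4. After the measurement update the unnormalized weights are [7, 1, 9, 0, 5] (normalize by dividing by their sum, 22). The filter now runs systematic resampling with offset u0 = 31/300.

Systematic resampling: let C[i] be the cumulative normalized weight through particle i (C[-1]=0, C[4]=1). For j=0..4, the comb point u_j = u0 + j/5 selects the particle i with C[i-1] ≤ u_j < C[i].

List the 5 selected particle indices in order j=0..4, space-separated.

C = [7/22, 4/11, 17/22, 17/22, 1]
j=0: u_0=31/300 ∈ [0, 7/22) → index 0
j=1: u_1=91/300 ∈ [0, 7/22) → index 0
j=2: u_2=151/300 ∈ [4/11, 17/22) → index 2
j=3: u_3=211/300 ∈ [4/11, 17/22) → index 2
j=4: u_4=271/300 ∈ [17/22, 1) → index 4

0 0 2 2 4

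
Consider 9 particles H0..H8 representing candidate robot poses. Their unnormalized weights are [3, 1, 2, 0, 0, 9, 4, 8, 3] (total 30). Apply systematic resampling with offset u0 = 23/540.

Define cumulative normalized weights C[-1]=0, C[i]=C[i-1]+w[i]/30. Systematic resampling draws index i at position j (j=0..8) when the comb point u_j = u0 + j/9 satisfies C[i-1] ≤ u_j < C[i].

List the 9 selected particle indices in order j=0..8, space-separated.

C = [1/10, 2/15, 1/5, 1/5, 1/5, 1/2, 19/30, 9/10, 1]
j=0: u_0=23/540 ∈ [0, 1/10) → index 0
j=1: u_1=83/540 ∈ [2/15, 1/5) → index 2
j=2: u_2=143/540 ∈ [1/5, 1/2) → index 5
j=3: u_3=203/540 ∈ [1/5, 1/2) → index 5
j=4: u_4=263/540 ∈ [1/5, 1/2) → index 5
j=5: u_5=323/540 ∈ [1/2, 19/30) → index 6
j=6: u_6=383/540 ∈ [19/30, 9/10) → index 7
j=7: u_7=443/540 ∈ [19/30, 9/10) → index 7
j=8: u_8=503/540 ∈ [9/10, 1) → index 8

0 2 5 5 5 6 7 7 8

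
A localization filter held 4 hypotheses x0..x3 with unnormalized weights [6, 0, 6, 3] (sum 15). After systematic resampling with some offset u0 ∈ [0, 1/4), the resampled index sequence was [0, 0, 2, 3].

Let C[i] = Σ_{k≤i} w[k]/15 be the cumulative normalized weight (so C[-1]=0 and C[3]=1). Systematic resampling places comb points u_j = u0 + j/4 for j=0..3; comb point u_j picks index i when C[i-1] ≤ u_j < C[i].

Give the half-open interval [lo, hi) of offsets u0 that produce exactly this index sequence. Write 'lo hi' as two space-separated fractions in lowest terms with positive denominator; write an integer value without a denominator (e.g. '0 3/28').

1/20 3/20

C = [2/5, 2/5, 4/5, 1]
j=0 picked index 0: u0 ∈ [0, 2/5)
j=1 picked index 0: u0 ∈ [-1/4, 3/20)
j=2 picked index 2: u0 ∈ [-1/10, 3/10)
j=3 picked index 3: u0 ∈ [1/20, 1/4)
intersection: [1/20, 3/20)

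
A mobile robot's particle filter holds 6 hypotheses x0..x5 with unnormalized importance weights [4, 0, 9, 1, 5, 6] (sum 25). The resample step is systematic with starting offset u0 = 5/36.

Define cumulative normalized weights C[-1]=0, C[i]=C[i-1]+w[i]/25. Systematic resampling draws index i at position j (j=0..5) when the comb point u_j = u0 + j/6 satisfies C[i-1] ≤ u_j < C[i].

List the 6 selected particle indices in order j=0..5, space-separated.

C = [4/25, 4/25, 13/25, 14/25, 19/25, 1]
j=0: u_0=5/36 ∈ [0, 4/25) → index 0
j=1: u_1=11/36 ∈ [4/25, 13/25) → index 2
j=2: u_2=17/36 ∈ [4/25, 13/25) → index 2
j=3: u_3=23/36 ∈ [14/25, 19/25) → index 4
j=4: u_4=29/36 ∈ [19/25, 1) → index 5
j=5: u_5=35/36 ∈ [19/25, 1) → index 5

0 2 2 4 5 5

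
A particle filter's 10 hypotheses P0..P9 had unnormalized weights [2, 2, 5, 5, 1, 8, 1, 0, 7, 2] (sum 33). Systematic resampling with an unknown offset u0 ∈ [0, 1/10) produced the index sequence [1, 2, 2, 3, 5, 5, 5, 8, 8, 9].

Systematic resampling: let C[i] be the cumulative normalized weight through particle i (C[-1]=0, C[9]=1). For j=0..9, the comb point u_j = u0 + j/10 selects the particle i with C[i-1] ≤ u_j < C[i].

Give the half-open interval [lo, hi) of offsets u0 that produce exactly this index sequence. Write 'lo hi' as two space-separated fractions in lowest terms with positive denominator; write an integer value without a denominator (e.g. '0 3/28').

2/33 4/55

C = [2/33, 4/33, 3/11, 14/33, 5/11, 23/33, 8/11, 8/11, 31/33, 1]
j=0 picked index 1: u0 ∈ [2/33, 4/33)
j=1 picked index 2: u0 ∈ [7/330, 19/110)
j=2 picked index 2: u0 ∈ [-13/165, 4/55)
j=3 picked index 3: u0 ∈ [-3/110, 41/330)
j=4 picked index 5: u0 ∈ [3/55, 49/165)
j=5 picked index 5: u0 ∈ [-1/22, 13/66)
j=6 picked index 5: u0 ∈ [-8/55, 16/165)
j=7 picked index 8: u0 ∈ [3/110, 79/330)
j=8 picked index 8: u0 ∈ [-4/55, 23/165)
j=9 picked index 9: u0 ∈ [13/330, 1/10)
intersection: [2/33, 4/55)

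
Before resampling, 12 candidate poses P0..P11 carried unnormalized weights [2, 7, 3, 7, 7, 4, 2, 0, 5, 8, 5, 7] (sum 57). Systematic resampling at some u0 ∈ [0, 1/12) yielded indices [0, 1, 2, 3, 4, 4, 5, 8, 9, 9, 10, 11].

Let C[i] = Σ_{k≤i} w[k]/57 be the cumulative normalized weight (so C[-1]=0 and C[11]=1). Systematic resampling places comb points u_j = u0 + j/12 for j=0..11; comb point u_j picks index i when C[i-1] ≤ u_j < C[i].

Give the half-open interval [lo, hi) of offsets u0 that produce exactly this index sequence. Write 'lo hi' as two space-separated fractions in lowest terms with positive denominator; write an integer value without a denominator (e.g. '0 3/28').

C = [2/57, 3/19, 4/19, 1/3, 26/57, 10/19, 32/57, 32/57, 37/57, 15/19, 50/57, 1]
j=0 picked index 0: u0 ∈ [0, 2/57)
j=1 picked index 1: u0 ∈ [-11/228, 17/228)
j=2 picked index 2: u0 ∈ [-1/114, 5/114)
j=3 picked index 3: u0 ∈ [-3/76, 1/12)
j=4 picked index 4: u0 ∈ [0, 7/57)
j=5 picked index 4: u0 ∈ [-1/12, 3/76)
j=6 picked index 5: u0 ∈ [-5/114, 1/38)
j=7 picked index 8: u0 ∈ [-5/228, 5/76)
j=8 picked index 9: u0 ∈ [-1/57, 7/57)
j=9 picked index 9: u0 ∈ [-23/228, 3/76)
j=10 picked index 10: u0 ∈ [-5/114, 5/114)
j=11 picked index 11: u0 ∈ [-3/76, 1/12)
intersection: [0, 1/38)

0 1/38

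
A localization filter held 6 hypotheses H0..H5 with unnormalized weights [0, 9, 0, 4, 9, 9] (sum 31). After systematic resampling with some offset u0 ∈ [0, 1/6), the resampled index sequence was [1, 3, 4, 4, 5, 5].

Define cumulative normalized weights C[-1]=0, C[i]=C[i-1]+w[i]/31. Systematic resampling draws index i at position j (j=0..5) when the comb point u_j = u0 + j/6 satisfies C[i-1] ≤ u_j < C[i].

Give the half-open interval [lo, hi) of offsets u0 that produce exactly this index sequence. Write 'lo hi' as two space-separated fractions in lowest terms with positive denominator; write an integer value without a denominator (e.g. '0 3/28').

C = [0, 9/31, 9/31, 13/31, 22/31, 1]
j=0 picked index 1: u0 ∈ [0, 9/31)
j=1 picked index 3: u0 ∈ [23/186, 47/186)
j=2 picked index 4: u0 ∈ [8/93, 35/93)
j=3 picked index 4: u0 ∈ [-5/62, 13/62)
j=4 picked index 5: u0 ∈ [4/93, 1/3)
j=5 picked index 5: u0 ∈ [-23/186, 1/6)
intersection: [23/186, 1/6)

23/186 1/6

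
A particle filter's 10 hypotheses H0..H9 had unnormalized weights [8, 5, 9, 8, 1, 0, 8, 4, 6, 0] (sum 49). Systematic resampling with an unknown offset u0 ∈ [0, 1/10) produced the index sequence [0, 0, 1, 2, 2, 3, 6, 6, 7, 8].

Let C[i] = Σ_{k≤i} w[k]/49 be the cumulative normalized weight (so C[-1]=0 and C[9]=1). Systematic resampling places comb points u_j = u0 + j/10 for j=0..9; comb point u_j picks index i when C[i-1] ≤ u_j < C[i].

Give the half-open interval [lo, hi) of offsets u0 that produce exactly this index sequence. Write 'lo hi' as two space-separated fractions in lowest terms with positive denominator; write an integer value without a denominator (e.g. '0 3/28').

C = [8/49, 13/49, 22/49, 30/49, 31/49, 31/49, 39/49, 43/49, 1, 1]
j=0 picked index 0: u0 ∈ [0, 8/49)
j=1 picked index 0: u0 ∈ [-1/10, 31/490)
j=2 picked index 1: u0 ∈ [-9/245, 16/245)
j=3 picked index 2: u0 ∈ [-17/490, 73/490)
j=4 picked index 2: u0 ∈ [-33/245, 12/245)
j=5 picked index 3: u0 ∈ [-5/98, 11/98)
j=6 picked index 6: u0 ∈ [8/245, 48/245)
j=7 picked index 6: u0 ∈ [-33/490, 47/490)
j=8 picked index 7: u0 ∈ [-1/245, 19/245)
j=9 picked index 8: u0 ∈ [-11/490, 1/10)
intersection: [8/245, 12/245)

8/245 12/245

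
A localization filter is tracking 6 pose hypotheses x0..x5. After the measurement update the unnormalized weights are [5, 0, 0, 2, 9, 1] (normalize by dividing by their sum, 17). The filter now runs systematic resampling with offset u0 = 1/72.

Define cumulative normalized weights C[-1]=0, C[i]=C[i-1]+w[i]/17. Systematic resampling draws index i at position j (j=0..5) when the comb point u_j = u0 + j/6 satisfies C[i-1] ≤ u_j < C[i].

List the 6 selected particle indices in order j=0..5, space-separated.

C = [5/17, 5/17, 5/17, 7/17, 16/17, 1]
j=0: u_0=1/72 ∈ [0, 5/17) → index 0
j=1: u_1=13/72 ∈ [0, 5/17) → index 0
j=2: u_2=25/72 ∈ [5/17, 7/17) → index 3
j=3: u_3=37/72 ∈ [7/17, 16/17) → index 4
j=4: u_4=49/72 ∈ [7/17, 16/17) → index 4
j=5: u_5=61/72 ∈ [7/17, 16/17) → index 4

0 0 3 4 4 4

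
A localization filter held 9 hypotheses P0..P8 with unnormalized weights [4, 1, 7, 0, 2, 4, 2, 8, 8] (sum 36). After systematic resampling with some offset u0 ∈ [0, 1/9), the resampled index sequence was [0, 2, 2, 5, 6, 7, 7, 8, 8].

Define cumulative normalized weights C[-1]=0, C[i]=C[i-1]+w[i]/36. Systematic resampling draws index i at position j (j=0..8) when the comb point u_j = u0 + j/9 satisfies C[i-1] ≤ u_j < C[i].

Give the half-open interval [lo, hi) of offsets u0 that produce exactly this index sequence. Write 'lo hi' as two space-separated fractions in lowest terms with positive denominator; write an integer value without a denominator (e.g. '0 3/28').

C = [1/9, 5/36, 1/3, 1/3, 7/18, 1/2, 5/9, 7/9, 1]
j=0 picked index 0: u0 ∈ [0, 1/9)
j=1 picked index 2: u0 ∈ [1/36, 2/9)
j=2 picked index 2: u0 ∈ [-1/12, 1/9)
j=3 picked index 5: u0 ∈ [1/18, 1/6)
j=4 picked index 6: u0 ∈ [1/18, 1/9)
j=5 picked index 7: u0 ∈ [0, 2/9)
j=6 picked index 7: u0 ∈ [-1/9, 1/9)
j=7 picked index 8: u0 ∈ [0, 2/9)
j=8 picked index 8: u0 ∈ [-1/9, 1/9)
intersection: [1/18, 1/9)

1/18 1/9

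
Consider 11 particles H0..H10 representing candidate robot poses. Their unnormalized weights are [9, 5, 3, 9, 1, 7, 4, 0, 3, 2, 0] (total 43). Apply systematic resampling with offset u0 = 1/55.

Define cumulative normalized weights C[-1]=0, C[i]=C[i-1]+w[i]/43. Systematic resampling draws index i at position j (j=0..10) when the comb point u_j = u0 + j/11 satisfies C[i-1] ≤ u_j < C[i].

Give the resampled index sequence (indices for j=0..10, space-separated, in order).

0 0 0 1 2 3 3 5 5 6 8

C = [9/43, 14/43, 17/43, 26/43, 27/43, 34/43, 38/43, 38/43, 41/43, 1, 1]
j=0: u_0=1/55 ∈ [0, 9/43) → index 0
j=1: u_1=6/55 ∈ [0, 9/43) → index 0
j=2: u_2=1/5 ∈ [0, 9/43) → index 0
j=3: u_3=16/55 ∈ [9/43, 14/43) → index 1
j=4: u_4=21/55 ∈ [14/43, 17/43) → index 2
j=5: u_5=26/55 ∈ [17/43, 26/43) → index 3
j=6: u_6=31/55 ∈ [17/43, 26/43) → index 3
j=7: u_7=36/55 ∈ [27/43, 34/43) → index 5
j=8: u_8=41/55 ∈ [27/43, 34/43) → index 5
j=9: u_9=46/55 ∈ [34/43, 38/43) → index 6
j=10: u_10=51/55 ∈ [38/43, 41/43) → index 8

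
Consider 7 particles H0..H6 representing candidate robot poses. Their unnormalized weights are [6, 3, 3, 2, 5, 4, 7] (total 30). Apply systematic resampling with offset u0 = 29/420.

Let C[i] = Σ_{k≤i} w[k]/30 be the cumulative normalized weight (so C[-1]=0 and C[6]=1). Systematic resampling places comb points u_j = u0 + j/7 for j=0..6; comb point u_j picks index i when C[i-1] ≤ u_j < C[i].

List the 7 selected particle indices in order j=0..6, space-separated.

0 1 2 4 5 6 6

C = [1/5, 3/10, 2/5, 7/15, 19/30, 23/30, 1]
j=0: u_0=29/420 ∈ [0, 1/5) → index 0
j=1: u_1=89/420 ∈ [1/5, 3/10) → index 1
j=2: u_2=149/420 ∈ [3/10, 2/5) → index 2
j=3: u_3=209/420 ∈ [7/15, 19/30) → index 4
j=4: u_4=269/420 ∈ [19/30, 23/30) → index 5
j=5: u_5=47/60 ∈ [23/30, 1) → index 6
j=6: u_6=389/420 ∈ [23/30, 1) → index 6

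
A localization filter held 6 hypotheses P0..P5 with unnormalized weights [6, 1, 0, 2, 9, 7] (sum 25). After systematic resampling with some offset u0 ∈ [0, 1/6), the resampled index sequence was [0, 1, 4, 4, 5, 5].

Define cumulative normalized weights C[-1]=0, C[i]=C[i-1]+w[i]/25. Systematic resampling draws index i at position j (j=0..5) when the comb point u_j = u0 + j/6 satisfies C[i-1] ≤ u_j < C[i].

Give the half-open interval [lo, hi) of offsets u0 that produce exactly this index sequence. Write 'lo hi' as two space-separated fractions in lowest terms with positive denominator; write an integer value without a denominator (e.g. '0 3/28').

11/150 17/150

C = [6/25, 7/25, 7/25, 9/25, 18/25, 1]
j=0 picked index 0: u0 ∈ [0, 6/25)
j=1 picked index 1: u0 ∈ [11/150, 17/150)
j=2 picked index 4: u0 ∈ [2/75, 29/75)
j=3 picked index 4: u0 ∈ [-7/50, 11/50)
j=4 picked index 5: u0 ∈ [4/75, 1/3)
j=5 picked index 5: u0 ∈ [-17/150, 1/6)
intersection: [11/150, 17/150)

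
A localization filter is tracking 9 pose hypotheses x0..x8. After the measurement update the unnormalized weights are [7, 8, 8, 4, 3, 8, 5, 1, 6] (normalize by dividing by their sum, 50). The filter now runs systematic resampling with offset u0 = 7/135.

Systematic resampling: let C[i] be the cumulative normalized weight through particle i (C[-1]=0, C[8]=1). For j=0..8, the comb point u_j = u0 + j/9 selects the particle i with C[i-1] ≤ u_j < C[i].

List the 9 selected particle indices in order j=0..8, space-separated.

C = [7/50, 3/10, 23/50, 27/50, 3/5, 19/25, 43/50, 22/25, 1]
j=0: u_0=7/135 ∈ [0, 7/50) → index 0
j=1: u_1=22/135 ∈ [7/50, 3/10) → index 1
j=2: u_2=37/135 ∈ [7/50, 3/10) → index 1
j=3: u_3=52/135 ∈ [3/10, 23/50) → index 2
j=4: u_4=67/135 ∈ [23/50, 27/50) → index 3
j=5: u_5=82/135 ∈ [3/5, 19/25) → index 5
j=6: u_6=97/135 ∈ [3/5, 19/25) → index 5
j=7: u_7=112/135 ∈ [19/25, 43/50) → index 6
j=8: u_8=127/135 ∈ [22/25, 1) → index 8

0 1 1 2 3 5 5 6 8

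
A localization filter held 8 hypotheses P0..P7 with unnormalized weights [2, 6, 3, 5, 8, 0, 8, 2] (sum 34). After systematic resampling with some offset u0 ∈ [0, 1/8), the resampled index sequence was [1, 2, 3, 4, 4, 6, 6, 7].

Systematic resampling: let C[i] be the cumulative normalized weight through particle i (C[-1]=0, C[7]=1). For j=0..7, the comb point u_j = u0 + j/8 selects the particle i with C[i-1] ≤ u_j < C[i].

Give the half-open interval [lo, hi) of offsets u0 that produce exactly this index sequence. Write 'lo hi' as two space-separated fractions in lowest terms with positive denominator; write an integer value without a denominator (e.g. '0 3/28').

15/136 1/8

C = [1/17, 4/17, 11/34, 8/17, 12/17, 12/17, 16/17, 1]
j=0 picked index 1: u0 ∈ [1/17, 4/17)
j=1 picked index 2: u0 ∈ [15/136, 27/136)
j=2 picked index 3: u0 ∈ [5/68, 15/68)
j=3 picked index 4: u0 ∈ [13/136, 45/136)
j=4 picked index 4: u0 ∈ [-1/34, 7/34)
j=5 picked index 6: u0 ∈ [11/136, 43/136)
j=6 picked index 6: u0 ∈ [-3/68, 13/68)
j=7 picked index 7: u0 ∈ [9/136, 1/8)
intersection: [15/136, 1/8)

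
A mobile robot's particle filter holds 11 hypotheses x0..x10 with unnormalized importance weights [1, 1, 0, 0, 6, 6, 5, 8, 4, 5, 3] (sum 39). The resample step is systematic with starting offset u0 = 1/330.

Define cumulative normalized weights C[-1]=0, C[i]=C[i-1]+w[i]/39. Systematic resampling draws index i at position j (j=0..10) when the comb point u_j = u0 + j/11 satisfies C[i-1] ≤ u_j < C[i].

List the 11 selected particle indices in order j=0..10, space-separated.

C = [1/39, 2/39, 2/39, 2/39, 8/39, 14/39, 19/39, 9/13, 31/39, 12/13, 1]
j=0: u_0=1/330 ∈ [0, 1/39) → index 0
j=1: u_1=31/330 ∈ [2/39, 8/39) → index 4
j=2: u_2=61/330 ∈ [2/39, 8/39) → index 4
j=3: u_3=91/330 ∈ [8/39, 14/39) → index 5
j=4: u_4=11/30 ∈ [14/39, 19/39) → index 6
j=5: u_5=151/330 ∈ [14/39, 19/39) → index 6
j=6: u_6=181/330 ∈ [19/39, 9/13) → index 7
j=7: u_7=211/330 ∈ [19/39, 9/13) → index 7
j=8: u_8=241/330 ∈ [9/13, 31/39) → index 8
j=9: u_9=271/330 ∈ [31/39, 12/13) → index 9
j=10: u_10=301/330 ∈ [31/39, 12/13) → index 9

0 4 4 5 6 6 7 7 8 9 9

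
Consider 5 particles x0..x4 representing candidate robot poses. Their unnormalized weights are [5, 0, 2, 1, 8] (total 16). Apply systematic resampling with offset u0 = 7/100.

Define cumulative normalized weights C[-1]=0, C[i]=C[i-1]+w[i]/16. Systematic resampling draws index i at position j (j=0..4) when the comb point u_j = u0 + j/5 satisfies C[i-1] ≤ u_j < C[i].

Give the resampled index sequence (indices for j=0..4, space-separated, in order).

0 0 3 4 4

C = [5/16, 5/16, 7/16, 1/2, 1]
j=0: u_0=7/100 ∈ [0, 5/16) → index 0
j=1: u_1=27/100 ∈ [0, 5/16) → index 0
j=2: u_2=47/100 ∈ [7/16, 1/2) → index 3
j=3: u_3=67/100 ∈ [1/2, 1) → index 4
j=4: u_4=87/100 ∈ [1/2, 1) → index 4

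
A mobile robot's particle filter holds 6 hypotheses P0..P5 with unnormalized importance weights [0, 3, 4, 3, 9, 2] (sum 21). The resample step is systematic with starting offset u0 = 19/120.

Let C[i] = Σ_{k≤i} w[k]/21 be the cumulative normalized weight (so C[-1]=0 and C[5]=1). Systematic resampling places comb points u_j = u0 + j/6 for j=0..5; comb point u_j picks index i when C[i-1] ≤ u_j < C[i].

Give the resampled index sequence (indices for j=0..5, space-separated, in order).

2 2 4 4 4 5

C = [0, 1/7, 1/3, 10/21, 19/21, 1]
j=0: u_0=19/120 ∈ [1/7, 1/3) → index 2
j=1: u_1=13/40 ∈ [1/7, 1/3) → index 2
j=2: u_2=59/120 ∈ [10/21, 19/21) → index 4
j=3: u_3=79/120 ∈ [10/21, 19/21) → index 4
j=4: u_4=33/40 ∈ [10/21, 19/21) → index 4
j=5: u_5=119/120 ∈ [19/21, 1) → index 5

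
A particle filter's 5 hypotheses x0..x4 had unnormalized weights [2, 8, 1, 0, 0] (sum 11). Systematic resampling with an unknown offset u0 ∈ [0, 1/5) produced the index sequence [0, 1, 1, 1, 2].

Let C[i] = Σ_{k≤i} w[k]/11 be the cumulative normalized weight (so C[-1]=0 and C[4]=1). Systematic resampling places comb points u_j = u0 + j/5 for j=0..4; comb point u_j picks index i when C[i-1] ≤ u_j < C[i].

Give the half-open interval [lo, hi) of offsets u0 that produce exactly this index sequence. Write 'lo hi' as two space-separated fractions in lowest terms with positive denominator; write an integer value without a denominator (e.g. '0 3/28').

6/55 2/11

C = [2/11, 10/11, 1, 1, 1]
j=0 picked index 0: u0 ∈ [0, 2/11)
j=1 picked index 1: u0 ∈ [-1/55, 39/55)
j=2 picked index 1: u0 ∈ [-12/55, 28/55)
j=3 picked index 1: u0 ∈ [-23/55, 17/55)
j=4 picked index 2: u0 ∈ [6/55, 1/5)
intersection: [6/55, 2/11)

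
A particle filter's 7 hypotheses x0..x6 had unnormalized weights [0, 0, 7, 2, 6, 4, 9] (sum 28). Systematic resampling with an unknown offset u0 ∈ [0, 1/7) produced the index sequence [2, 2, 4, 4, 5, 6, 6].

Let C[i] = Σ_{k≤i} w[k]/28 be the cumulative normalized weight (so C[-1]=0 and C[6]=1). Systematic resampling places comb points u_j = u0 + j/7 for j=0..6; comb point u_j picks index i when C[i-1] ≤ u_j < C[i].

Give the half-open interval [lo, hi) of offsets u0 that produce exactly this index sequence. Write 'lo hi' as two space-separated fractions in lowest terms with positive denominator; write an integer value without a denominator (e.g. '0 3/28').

1/28 3/28

C = [0, 0, 1/4, 9/28, 15/28, 19/28, 1]
j=0 picked index 2: u0 ∈ [0, 1/4)
j=1 picked index 2: u0 ∈ [-1/7, 3/28)
j=2 picked index 4: u0 ∈ [1/28, 1/4)
j=3 picked index 4: u0 ∈ [-3/28, 3/28)
j=4 picked index 5: u0 ∈ [-1/28, 3/28)
j=5 picked index 6: u0 ∈ [-1/28, 2/7)
j=6 picked index 6: u0 ∈ [-5/28, 1/7)
intersection: [1/28, 3/28)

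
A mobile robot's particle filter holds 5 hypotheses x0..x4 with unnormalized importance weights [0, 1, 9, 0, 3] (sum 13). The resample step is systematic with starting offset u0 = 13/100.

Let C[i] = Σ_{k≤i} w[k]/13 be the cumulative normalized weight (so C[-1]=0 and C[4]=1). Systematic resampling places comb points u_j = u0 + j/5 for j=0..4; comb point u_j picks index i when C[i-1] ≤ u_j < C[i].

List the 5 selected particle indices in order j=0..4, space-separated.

2 2 2 2 4

C = [0, 1/13, 10/13, 10/13, 1]
j=0: u_0=13/100 ∈ [1/13, 10/13) → index 2
j=1: u_1=33/100 ∈ [1/13, 10/13) → index 2
j=2: u_2=53/100 ∈ [1/13, 10/13) → index 2
j=3: u_3=73/100 ∈ [1/13, 10/13) → index 2
j=4: u_4=93/100 ∈ [10/13, 1) → index 4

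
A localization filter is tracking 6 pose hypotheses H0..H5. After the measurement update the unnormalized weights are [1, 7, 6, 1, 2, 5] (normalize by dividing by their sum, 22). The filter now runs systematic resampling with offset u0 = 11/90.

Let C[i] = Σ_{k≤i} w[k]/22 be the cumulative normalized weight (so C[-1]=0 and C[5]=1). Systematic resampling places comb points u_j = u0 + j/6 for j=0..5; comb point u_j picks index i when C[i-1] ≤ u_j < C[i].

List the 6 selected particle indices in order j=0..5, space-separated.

C = [1/22, 4/11, 7/11, 15/22, 17/22, 1]
j=0: u_0=11/90 ∈ [1/22, 4/11) → index 1
j=1: u_1=13/45 ∈ [1/22, 4/11) → index 1
j=2: u_2=41/90 ∈ [4/11, 7/11) → index 2
j=3: u_3=28/45 ∈ [4/11, 7/11) → index 2
j=4: u_4=71/90 ∈ [17/22, 1) → index 5
j=5: u_5=43/45 ∈ [17/22, 1) → index 5

1 1 2 2 5 5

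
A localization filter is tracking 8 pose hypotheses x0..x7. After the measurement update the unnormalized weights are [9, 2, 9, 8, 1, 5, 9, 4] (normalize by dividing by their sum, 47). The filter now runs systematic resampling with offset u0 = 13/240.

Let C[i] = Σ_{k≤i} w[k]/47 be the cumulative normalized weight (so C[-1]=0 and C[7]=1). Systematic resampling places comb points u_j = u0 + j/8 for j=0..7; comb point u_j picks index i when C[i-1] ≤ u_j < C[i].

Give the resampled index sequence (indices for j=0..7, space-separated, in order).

0 0 2 3 3 5 6 7

C = [9/47, 11/47, 20/47, 28/47, 29/47, 34/47, 43/47, 1]
j=0: u_0=13/240 ∈ [0, 9/47) → index 0
j=1: u_1=43/240 ∈ [0, 9/47) → index 0
j=2: u_2=73/240 ∈ [11/47, 20/47) → index 2
j=3: u_3=103/240 ∈ [20/47, 28/47) → index 3
j=4: u_4=133/240 ∈ [20/47, 28/47) → index 3
j=5: u_5=163/240 ∈ [29/47, 34/47) → index 5
j=6: u_6=193/240 ∈ [34/47, 43/47) → index 6
j=7: u_7=223/240 ∈ [43/47, 1) → index 7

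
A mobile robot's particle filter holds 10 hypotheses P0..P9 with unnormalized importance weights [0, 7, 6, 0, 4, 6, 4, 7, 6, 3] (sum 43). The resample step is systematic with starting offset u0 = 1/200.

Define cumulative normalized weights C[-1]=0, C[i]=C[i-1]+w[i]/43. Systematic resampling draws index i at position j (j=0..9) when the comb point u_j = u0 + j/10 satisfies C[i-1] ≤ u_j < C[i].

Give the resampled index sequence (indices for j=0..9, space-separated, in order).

C = [0, 7/43, 13/43, 13/43, 17/43, 23/43, 27/43, 34/43, 40/43, 1]
j=0: u_0=1/200 ∈ [0, 7/43) → index 1
j=1: u_1=21/200 ∈ [0, 7/43) → index 1
j=2: u_2=41/200 ∈ [7/43, 13/43) → index 2
j=3: u_3=61/200 ∈ [13/43, 17/43) → index 4
j=4: u_4=81/200 ∈ [17/43, 23/43) → index 5
j=5: u_5=101/200 ∈ [17/43, 23/43) → index 5
j=6: u_6=121/200 ∈ [23/43, 27/43) → index 6
j=7: u_7=141/200 ∈ [27/43, 34/43) → index 7
j=8: u_8=161/200 ∈ [34/43, 40/43) → index 8
j=9: u_9=181/200 ∈ [34/43, 40/43) → index 8

1 1 2 4 5 5 6 7 8 8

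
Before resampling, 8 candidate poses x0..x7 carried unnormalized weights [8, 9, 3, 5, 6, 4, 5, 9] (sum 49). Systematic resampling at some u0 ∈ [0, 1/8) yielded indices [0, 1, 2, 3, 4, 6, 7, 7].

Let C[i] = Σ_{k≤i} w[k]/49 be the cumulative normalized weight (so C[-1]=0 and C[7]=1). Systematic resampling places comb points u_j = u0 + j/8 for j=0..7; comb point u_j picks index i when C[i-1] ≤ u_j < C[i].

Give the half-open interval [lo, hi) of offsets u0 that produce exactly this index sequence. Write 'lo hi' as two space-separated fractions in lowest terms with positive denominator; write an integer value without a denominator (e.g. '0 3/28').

C = [8/49, 17/49, 20/49, 25/49, 31/49, 5/7, 40/49, 1]
j=0 picked index 0: u0 ∈ [0, 8/49)
j=1 picked index 1: u0 ∈ [15/392, 87/392)
j=2 picked index 2: u0 ∈ [19/196, 31/196)
j=3 picked index 3: u0 ∈ [13/392, 53/392)
j=4 picked index 4: u0 ∈ [1/98, 13/98)
j=5 picked index 6: u0 ∈ [5/56, 75/392)
j=6 picked index 7: u0 ∈ [13/196, 1/4)
j=7 picked index 7: u0 ∈ [-23/392, 1/8)
intersection: [19/196, 1/8)

19/196 1/8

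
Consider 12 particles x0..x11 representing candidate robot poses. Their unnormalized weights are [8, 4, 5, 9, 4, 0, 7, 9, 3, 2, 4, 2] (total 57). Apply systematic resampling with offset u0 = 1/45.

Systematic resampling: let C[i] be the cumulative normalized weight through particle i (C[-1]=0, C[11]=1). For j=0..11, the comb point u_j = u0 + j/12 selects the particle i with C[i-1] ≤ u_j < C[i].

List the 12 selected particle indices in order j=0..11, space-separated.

0 0 1 2 3 3 4 6 7 7 8 10

C = [8/57, 4/19, 17/57, 26/57, 10/19, 10/19, 37/57, 46/57, 49/57, 17/19, 55/57, 1]
j=0: u_0=1/45 ∈ [0, 8/57) → index 0
j=1: u_1=19/180 ∈ [0, 8/57) → index 0
j=2: u_2=17/90 ∈ [8/57, 4/19) → index 1
j=3: u_3=49/180 ∈ [4/19, 17/57) → index 2
j=4: u_4=16/45 ∈ [17/57, 26/57) → index 3
j=5: u_5=79/180 ∈ [17/57, 26/57) → index 3
j=6: u_6=47/90 ∈ [26/57, 10/19) → index 4
j=7: u_7=109/180 ∈ [10/19, 37/57) → index 6
j=8: u_8=31/45 ∈ [37/57, 46/57) → index 7
j=9: u_9=139/180 ∈ [37/57, 46/57) → index 7
j=10: u_10=77/90 ∈ [46/57, 49/57) → index 8
j=11: u_11=169/180 ∈ [17/19, 55/57) → index 10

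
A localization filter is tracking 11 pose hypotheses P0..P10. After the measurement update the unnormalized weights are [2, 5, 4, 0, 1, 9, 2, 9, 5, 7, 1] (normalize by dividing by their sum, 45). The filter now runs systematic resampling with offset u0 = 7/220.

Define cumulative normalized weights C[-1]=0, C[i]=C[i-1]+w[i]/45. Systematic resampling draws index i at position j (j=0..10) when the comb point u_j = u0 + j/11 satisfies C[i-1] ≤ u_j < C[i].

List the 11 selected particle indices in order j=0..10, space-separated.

C = [2/45, 7/45, 11/45, 11/45, 4/15, 7/15, 23/45, 32/45, 37/45, 44/45, 1]
j=0: u_0=7/220 ∈ [0, 2/45) → index 0
j=1: u_1=27/220 ∈ [2/45, 7/45) → index 1
j=2: u_2=47/220 ∈ [7/45, 11/45) → index 2
j=3: u_3=67/220 ∈ [4/15, 7/15) → index 5
j=4: u_4=87/220 ∈ [4/15, 7/15) → index 5
j=5: u_5=107/220 ∈ [7/15, 23/45) → index 6
j=6: u_6=127/220 ∈ [23/45, 32/45) → index 7
j=7: u_7=147/220 ∈ [23/45, 32/45) → index 7
j=8: u_8=167/220 ∈ [32/45, 37/45) → index 8
j=9: u_9=17/20 ∈ [37/45, 44/45) → index 9
j=10: u_10=207/220 ∈ [37/45, 44/45) → index 9

0 1 2 5 5 6 7 7 8 9 9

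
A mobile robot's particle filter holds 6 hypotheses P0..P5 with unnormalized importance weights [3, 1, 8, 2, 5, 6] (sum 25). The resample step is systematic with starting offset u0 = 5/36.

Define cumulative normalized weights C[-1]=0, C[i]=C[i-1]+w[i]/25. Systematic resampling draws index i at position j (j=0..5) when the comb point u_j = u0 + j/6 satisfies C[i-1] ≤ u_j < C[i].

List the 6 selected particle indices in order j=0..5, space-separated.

1 2 2 4 5 5

C = [3/25, 4/25, 12/25, 14/25, 19/25, 1]
j=0: u_0=5/36 ∈ [3/25, 4/25) → index 1
j=1: u_1=11/36 ∈ [4/25, 12/25) → index 2
j=2: u_2=17/36 ∈ [4/25, 12/25) → index 2
j=3: u_3=23/36 ∈ [14/25, 19/25) → index 4
j=4: u_4=29/36 ∈ [19/25, 1) → index 5
j=5: u_5=35/36 ∈ [19/25, 1) → index 5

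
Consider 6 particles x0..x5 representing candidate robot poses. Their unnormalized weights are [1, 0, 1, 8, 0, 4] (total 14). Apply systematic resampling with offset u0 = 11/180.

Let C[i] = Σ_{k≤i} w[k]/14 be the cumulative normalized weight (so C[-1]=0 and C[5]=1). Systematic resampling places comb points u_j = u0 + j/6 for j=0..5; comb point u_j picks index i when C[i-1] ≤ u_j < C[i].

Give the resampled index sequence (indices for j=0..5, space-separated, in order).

0 3 3 3 5 5

C = [1/14, 1/14, 1/7, 5/7, 5/7, 1]
j=0: u_0=11/180 ∈ [0, 1/14) → index 0
j=1: u_1=41/180 ∈ [1/7, 5/7) → index 3
j=2: u_2=71/180 ∈ [1/7, 5/7) → index 3
j=3: u_3=101/180 ∈ [1/7, 5/7) → index 3
j=4: u_4=131/180 ∈ [5/7, 1) → index 5
j=5: u_5=161/180 ∈ [5/7, 1) → index 5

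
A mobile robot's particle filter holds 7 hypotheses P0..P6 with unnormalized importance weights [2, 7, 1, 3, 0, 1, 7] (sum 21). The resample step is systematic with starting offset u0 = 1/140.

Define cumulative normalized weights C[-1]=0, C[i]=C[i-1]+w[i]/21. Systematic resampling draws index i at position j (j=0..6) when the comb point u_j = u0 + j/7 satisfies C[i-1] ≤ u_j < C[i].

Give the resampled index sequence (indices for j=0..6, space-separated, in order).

0 1 1 2 3 6 6

C = [2/21, 3/7, 10/21, 13/21, 13/21, 2/3, 1]
j=0: u_0=1/140 ∈ [0, 2/21) → index 0
j=1: u_1=3/20 ∈ [2/21, 3/7) → index 1
j=2: u_2=41/140 ∈ [2/21, 3/7) → index 1
j=3: u_3=61/140 ∈ [3/7, 10/21) → index 2
j=4: u_4=81/140 ∈ [10/21, 13/21) → index 3
j=5: u_5=101/140 ∈ [2/3, 1) → index 6
j=6: u_6=121/140 ∈ [2/3, 1) → index 6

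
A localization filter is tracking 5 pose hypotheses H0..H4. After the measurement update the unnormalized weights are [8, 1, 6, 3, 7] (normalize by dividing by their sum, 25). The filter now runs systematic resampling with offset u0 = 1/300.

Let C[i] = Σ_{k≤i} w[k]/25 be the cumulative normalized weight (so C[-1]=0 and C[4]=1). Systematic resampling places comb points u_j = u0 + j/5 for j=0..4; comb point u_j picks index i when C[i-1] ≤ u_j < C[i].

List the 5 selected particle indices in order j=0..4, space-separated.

C = [8/25, 9/25, 3/5, 18/25, 1]
j=0: u_0=1/300 ∈ [0, 8/25) → index 0
j=1: u_1=61/300 ∈ [0, 8/25) → index 0
j=2: u_2=121/300 ∈ [9/25, 3/5) → index 2
j=3: u_3=181/300 ∈ [3/5, 18/25) → index 3
j=4: u_4=241/300 ∈ [18/25, 1) → index 4

0 0 2 3 4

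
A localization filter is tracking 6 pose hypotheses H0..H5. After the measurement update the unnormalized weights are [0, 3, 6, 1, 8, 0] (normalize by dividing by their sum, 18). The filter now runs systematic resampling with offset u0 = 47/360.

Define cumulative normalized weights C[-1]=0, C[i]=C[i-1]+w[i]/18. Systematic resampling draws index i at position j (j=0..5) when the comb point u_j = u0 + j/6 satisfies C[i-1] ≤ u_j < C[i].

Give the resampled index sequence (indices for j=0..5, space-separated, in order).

C = [0, 1/6, 1/2, 5/9, 1, 1]
j=0: u_0=47/360 ∈ [0, 1/6) → index 1
j=1: u_1=107/360 ∈ [1/6, 1/2) → index 2
j=2: u_2=167/360 ∈ [1/6, 1/2) → index 2
j=3: u_3=227/360 ∈ [5/9, 1) → index 4
j=4: u_4=287/360 ∈ [5/9, 1) → index 4
j=5: u_5=347/360 ∈ [5/9, 1) → index 4

1 2 2 4 4 4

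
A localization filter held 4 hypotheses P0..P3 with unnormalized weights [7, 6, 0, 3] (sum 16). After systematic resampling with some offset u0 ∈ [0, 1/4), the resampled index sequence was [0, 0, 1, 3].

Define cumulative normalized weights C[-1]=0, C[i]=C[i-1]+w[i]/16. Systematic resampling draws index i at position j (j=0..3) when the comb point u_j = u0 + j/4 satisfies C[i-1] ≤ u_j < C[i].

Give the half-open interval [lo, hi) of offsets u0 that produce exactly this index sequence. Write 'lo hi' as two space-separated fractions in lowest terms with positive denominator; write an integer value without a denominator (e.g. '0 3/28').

C = [7/16, 13/16, 13/16, 1]
j=0 picked index 0: u0 ∈ [0, 7/16)
j=1 picked index 0: u0 ∈ [-1/4, 3/16)
j=2 picked index 1: u0 ∈ [-1/16, 5/16)
j=3 picked index 3: u0 ∈ [1/16, 1/4)
intersection: [1/16, 3/16)

1/16 3/16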